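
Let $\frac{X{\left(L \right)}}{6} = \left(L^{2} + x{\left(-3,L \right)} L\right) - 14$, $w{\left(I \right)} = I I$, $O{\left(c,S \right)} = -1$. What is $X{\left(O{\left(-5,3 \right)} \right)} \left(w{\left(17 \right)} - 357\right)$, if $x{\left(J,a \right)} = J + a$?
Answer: $3672$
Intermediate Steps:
$w{\left(I \right)} = I^{2}$
$X{\left(L \right)} = -84 + 6 L^{2} + 6 L \left(-3 + L\right)$ ($X{\left(L \right)} = 6 \left(\left(L^{2} + \left(-3 + L\right) L\right) - 14\right) = 6 \left(\left(L^{2} + L \left(-3 + L\right)\right) - 14\right) = 6 \left(-14 + L^{2} + L \left(-3 + L\right)\right) = -84 + 6 L^{2} + 6 L \left(-3 + L\right)$)
$X{\left(O{\left(-5,3 \right)} \right)} \left(w{\left(17 \right)} - 357\right) = \left(-84 - -18 + 12 \left(-1\right)^{2}\right) \left(17^{2} - 357\right) = \left(-84 + 18 + 12 \cdot 1\right) \left(289 - 357\right) = \left(-84 + 18 + 12\right) \left(-68\right) = \left(-54\right) \left(-68\right) = 3672$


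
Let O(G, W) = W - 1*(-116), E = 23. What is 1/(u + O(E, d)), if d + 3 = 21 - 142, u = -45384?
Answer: -1/45392 ≈ -2.2030e-5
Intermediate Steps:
d = -124 (d = -3 + (21 - 142) = -3 - 121 = -124)
O(G, W) = 116 + W (O(G, W) = W + 116 = 116 + W)
1/(u + O(E, d)) = 1/(-45384 + (116 - 124)) = 1/(-45384 - 8) = 1/(-45392) = -1/45392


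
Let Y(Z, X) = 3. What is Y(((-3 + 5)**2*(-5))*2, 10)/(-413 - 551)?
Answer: -3/964 ≈ -0.0031120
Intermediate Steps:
Y(((-3 + 5)**2*(-5))*2, 10)/(-413 - 551) = 3/(-413 - 551) = 3/(-964) = -1/964*3 = -3/964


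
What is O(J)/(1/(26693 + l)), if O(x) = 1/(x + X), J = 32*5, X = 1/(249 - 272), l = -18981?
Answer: 177376/3679 ≈ 48.213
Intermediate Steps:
X = -1/23 (X = 1/(-23) = -1/23 ≈ -0.043478)
J = 160
O(x) = 1/(-1/23 + x) (O(x) = 1/(x - 1/23) = 1/(-1/23 + x))
O(J)/(1/(26693 + l)) = (23/(-1 + 23*160))/(1/(26693 - 18981)) = (23/(-1 + 3680))/(1/7712) = (23/3679)/(1/7712) = (23*(1/3679))*7712 = (23/3679)*7712 = 177376/3679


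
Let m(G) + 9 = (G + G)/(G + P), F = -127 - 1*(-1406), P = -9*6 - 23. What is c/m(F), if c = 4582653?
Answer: -2754174453/4130 ≈ -6.6687e+5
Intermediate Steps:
P = -77 (P = -54 - 23 = -77)
F = 1279 (F = -127 + 1406 = 1279)
m(G) = -9 + 2*G/(-77 + G) (m(G) = -9 + (G + G)/(G - 77) = -9 + (2*G)/(-77 + G) = -9 + 2*G/(-77 + G))
c/m(F) = 4582653/((7*(99 - 1*1279)/(-77 + 1279))) = 4582653/((7*(99 - 1279)/1202)) = 4582653/((7*(1/1202)*(-1180))) = 4582653/(-4130/601) = 4582653*(-601/4130) = -2754174453/4130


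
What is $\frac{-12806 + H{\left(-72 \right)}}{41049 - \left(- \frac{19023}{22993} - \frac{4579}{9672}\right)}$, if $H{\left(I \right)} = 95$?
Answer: $- \frac{2826777630456}{9129106437907} \approx -0.30964$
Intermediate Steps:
$\frac{-12806 + H{\left(-72 \right)}}{41049 - \left(- \frac{19023}{22993} - \frac{4579}{9672}\right)} = \frac{-12806 + 95}{41049 - \left(- \frac{19023}{22993} - \frac{4579}{9672}\right)} = - \frac{12711}{41049 - - \frac{289275403}{222388296}} = - \frac{12711}{41049 + \left(\frac{4579}{9672} + \frac{19023}{22993}\right)} = - \frac{12711}{41049 + \frac{289275403}{222388296}} = - \frac{12711}{\frac{9129106437907}{222388296}} = \left(-12711\right) \frac{222388296}{9129106437907} = - \frac{2826777630456}{9129106437907}$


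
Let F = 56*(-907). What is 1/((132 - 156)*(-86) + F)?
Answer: -1/48728 ≈ -2.0522e-5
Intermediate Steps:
F = -50792
1/((132 - 156)*(-86) + F) = 1/((132 - 156)*(-86) - 50792) = 1/(-24*(-86) - 50792) = 1/(2064 - 50792) = 1/(-48728) = -1/48728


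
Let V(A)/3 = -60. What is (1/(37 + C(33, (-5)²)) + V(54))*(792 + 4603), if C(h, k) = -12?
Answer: -4854421/5 ≈ -9.7088e+5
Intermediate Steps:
V(A) = -180 (V(A) = 3*(-60) = -180)
(1/(37 + C(33, (-5)²)) + V(54))*(792 + 4603) = (1/(37 - 12) - 180)*(792 + 4603) = (1/25 - 180)*5395 = -4499/25*5395 = -4854421/5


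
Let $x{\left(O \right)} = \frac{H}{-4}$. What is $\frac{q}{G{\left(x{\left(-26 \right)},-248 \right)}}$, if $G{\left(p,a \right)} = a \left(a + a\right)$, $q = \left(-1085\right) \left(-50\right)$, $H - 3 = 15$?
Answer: $\frac{875}{1984} \approx 0.44103$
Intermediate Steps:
$H = 18$ ($H = 3 + 15 = 18$)
$x{\left(O \right)} = - \frac{9}{2}$ ($x{\left(O \right)} = \frac{18}{-4} = 18 \left(- \frac{1}{4}\right) = - \frac{9}{2}$)
$q = 54250$
$G{\left(p,a \right)} = 2 a^{2}$ ($G{\left(p,a \right)} = a 2 a = 2 a^{2}$)
$\frac{q}{G{\left(x{\left(-26 \right)},-248 \right)}} = \frac{54250}{2 \left(-248\right)^{2}} = \frac{54250}{2 \cdot 61504} = \frac{54250}{123008} = 54250 \cdot \frac{1}{123008} = \frac{875}{1984}$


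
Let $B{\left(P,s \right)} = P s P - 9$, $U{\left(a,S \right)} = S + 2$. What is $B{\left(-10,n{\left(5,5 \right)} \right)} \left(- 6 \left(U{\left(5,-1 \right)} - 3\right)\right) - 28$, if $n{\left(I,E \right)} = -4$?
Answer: $-4936$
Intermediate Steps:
$U{\left(a,S \right)} = 2 + S$
$B{\left(P,s \right)} = -9 + s P^{2}$ ($B{\left(P,s \right)} = s P^{2} - 9 = -9 + s P^{2}$)
$B{\left(-10,n{\left(5,5 \right)} \right)} \left(- 6 \left(U{\left(5,-1 \right)} - 3\right)\right) - 28 = \left(-9 - 4 \left(-10\right)^{2}\right) \left(- 6 \left(\left(2 - 1\right) - 3\right)\right) - 28 = \left(-9 - 400\right) \left(- 6 \left(1 - 3\right)\right) - 28 = \left(-9 - 400\right) \left(\left(-6\right) \left(-2\right)\right) - 28 = \left(-409\right) 12 - 28 = -4908 - 28 = -4936$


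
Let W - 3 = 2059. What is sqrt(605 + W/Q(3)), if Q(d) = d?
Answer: sqrt(11631)/3 ≈ 35.949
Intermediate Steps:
W = 2062 (W = 3 + 2059 = 2062)
sqrt(605 + W/Q(3)) = sqrt(605 + 2062/3) = sqrt(3877/3) = sqrt(11631)/3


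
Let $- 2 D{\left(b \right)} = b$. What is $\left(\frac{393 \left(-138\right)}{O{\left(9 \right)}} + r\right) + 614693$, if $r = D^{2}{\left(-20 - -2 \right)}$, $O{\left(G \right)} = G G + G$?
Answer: $\frac{3070857}{5} \approx 6.1417 \cdot 10^{5}$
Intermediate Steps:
$D{\left(b \right)} = - \frac{b}{2}$
$O{\left(G \right)} = G + G^{2}$ ($O{\left(G \right)} = G^{2} + G = G + G^{2}$)
$r = 81$ ($r = \left(- \frac{-20 - -2}{2}\right)^{2} = \left(- \frac{-20 + 2}{2}\right)^{2} = \left(\left(- \frac{1}{2}\right) \left(-18\right)\right)^{2} = 9^{2} = 81$)
$\left(\frac{393 \left(-138\right)}{O{\left(9 \right)}} + r\right) + 614693 = \left(\frac{393 \left(-138\right)}{9 \left(1 + 9\right)} + 81\right) + 614693 = \left(- \frac{54234}{9 \cdot 10} + 81\right) + 614693 = \left(- \frac{54234}{90} + 81\right) + 614693 = \left(\left(-54234\right) \frac{1}{90} + 81\right) + 614693 = \left(- \frac{3013}{5} + 81\right) + 614693 = - \frac{2608}{5} + 614693 = \frac{3070857}{5}$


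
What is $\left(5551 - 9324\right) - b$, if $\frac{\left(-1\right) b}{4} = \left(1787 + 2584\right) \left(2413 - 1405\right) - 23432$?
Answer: $17526371$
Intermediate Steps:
$b = -17530144$ ($b = - 4 \left(\left(1787 + 2584\right) \left(2413 - 1405\right) - 23432\right) = - 4 \left(4371 \cdot 1008 - 23432\right) = - 4 \left(4405968 - 23432\right) = \left(-4\right) 4382536 = -17530144$)
$\left(5551 - 9324\right) - b = \left(5551 - 9324\right) - -17530144 = -3773 + 17530144 = 17526371$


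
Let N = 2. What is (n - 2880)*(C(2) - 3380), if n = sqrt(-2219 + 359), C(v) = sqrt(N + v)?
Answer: 9728640 - 6756*I*sqrt(465) ≈ 9.7286e+6 - 1.4569e+5*I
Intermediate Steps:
C(v) = sqrt(2 + v)
n = 2*I*sqrt(465) (n = sqrt(-1860) = 2*I*sqrt(465) ≈ 43.128*I)
(n - 2880)*(C(2) - 3380) = (2*I*sqrt(465) - 2880)*(sqrt(2 + 2) - 3380) = (-2880 + 2*I*sqrt(465))*(sqrt(4) - 3380) = (-2880 + 2*I*sqrt(465))*(2 - 3380) = (-2880 + 2*I*sqrt(465))*(-3378) = 9728640 - 6756*I*sqrt(465)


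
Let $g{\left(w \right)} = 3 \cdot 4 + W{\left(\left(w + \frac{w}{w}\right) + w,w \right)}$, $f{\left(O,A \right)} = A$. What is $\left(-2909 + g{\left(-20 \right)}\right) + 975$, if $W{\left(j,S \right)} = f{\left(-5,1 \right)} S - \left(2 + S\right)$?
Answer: $-1924$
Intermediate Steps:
$W{\left(j,S \right)} = -2$ ($W{\left(j,S \right)} = 1 S - \left(2 + S\right) = S - \left(2 + S\right) = -2$)
$g{\left(w \right)} = 10$ ($g{\left(w \right)} = 3 \cdot 4 - 2 = 12 - 2 = 10$)
$\left(-2909 + g{\left(-20 \right)}\right) + 975 = \left(-2909 + 10\right) + 975 = -2899 + 975 = -1924$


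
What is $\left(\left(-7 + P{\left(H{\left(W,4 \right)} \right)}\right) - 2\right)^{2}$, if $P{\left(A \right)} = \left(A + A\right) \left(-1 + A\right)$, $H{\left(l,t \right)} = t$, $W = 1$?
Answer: $225$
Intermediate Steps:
$P{\left(A \right)} = 2 A \left(-1 + A\right)$
$\left(\left(-7 + P{\left(H{\left(W,4 \right)} \right)}\right) - 2\right)^{2} = \left(\left(-7 + 2 \cdot 4 \left(-1 + 4\right)\right) - 2\right)^{2} = \left(\left(-7 + 2 \cdot 4 \cdot 3\right) - 2\right)^{2} = \left(\left(-7 + 24\right) - 2\right)^{2} = \left(17 - 2\right)^{2} = 15^{2} = 225$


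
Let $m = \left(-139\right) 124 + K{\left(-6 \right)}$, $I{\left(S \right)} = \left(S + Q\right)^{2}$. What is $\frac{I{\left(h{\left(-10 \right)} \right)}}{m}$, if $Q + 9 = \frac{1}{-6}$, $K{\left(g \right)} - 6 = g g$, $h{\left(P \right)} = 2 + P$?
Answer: $- \frac{10609}{618984} \approx -0.017139$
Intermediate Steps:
$K{\left(g \right)} = 6 + g^{2}$ ($K{\left(g \right)} = 6 + g g = 6 + g^{2}$)
$Q = - \frac{55}{6}$ ($Q = -9 + \frac{1}{-6} = -9 - \frac{1}{6} = - \frac{55}{6} \approx -9.1667$)
$I{\left(S \right)} = \left(- \frac{55}{6} + S\right)^{2}$ ($I{\left(S \right)} = \left(S - \frac{55}{6}\right)^{2} = \left(- \frac{55}{6} + S\right)^{2}$)
$m = -17194$ ($m = \left(-139\right) 124 + \left(6 + \left(-6\right)^{2}\right) = -17236 + \left(6 + 36\right) = -17236 + 42 = -17194$)
$\frac{I{\left(h{\left(-10 \right)} \right)}}{m} = \frac{\frac{1}{36} \left(-55 + 6 \left(2 - 10\right)\right)^{2}}{-17194} = \frac{\left(-55 + 6 \left(-8\right)\right)^{2}}{36} \left(- \frac{1}{17194}\right) = \frac{\left(-55 - 48\right)^{2}}{36} \left(- \frac{1}{17194}\right) = \frac{\left(-103\right)^{2}}{36} \left(- \frac{1}{17194}\right) = \frac{1}{36} \cdot 10609 \left(- \frac{1}{17194}\right) = \frac{10609}{36} \left(- \frac{1}{17194}\right) = - \frac{10609}{618984}$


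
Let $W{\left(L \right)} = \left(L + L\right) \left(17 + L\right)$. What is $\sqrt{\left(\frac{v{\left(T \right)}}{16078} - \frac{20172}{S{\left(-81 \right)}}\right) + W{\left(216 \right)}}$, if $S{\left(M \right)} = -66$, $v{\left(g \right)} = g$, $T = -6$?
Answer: $\frac{\sqrt{789488497554361}}{88429} \approx 317.74$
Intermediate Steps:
$W{\left(L \right)} = 2 L \left(17 + L\right)$
$\sqrt{\left(\frac{v{\left(T \right)}}{16078} - \frac{20172}{S{\left(-81 \right)}}\right) + W{\left(216 \right)}} = \sqrt{\left(- \frac{6}{16078} - \frac{20172}{-66}\right) + 2 \cdot 216 \left(17 + 216\right)} = \sqrt{\left(\left(-6\right) \frac{1}{16078} - - \frac{3362}{11}\right) + 2 \cdot 216 \cdot 233} = \sqrt{\left(- \frac{3}{8039} + \frac{3362}{11}\right) + 100656} = \sqrt{\frac{27027085}{88429} + 100656} = \sqrt{\frac{8927936509}{88429}} = \frac{\sqrt{789488497554361}}{88429}$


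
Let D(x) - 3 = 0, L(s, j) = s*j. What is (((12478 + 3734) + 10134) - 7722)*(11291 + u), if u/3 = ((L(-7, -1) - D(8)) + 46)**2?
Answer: 349963584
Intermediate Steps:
L(s, j) = j*s
D(x) = 3 (D(x) = 3 + 0 = 3)
u = 7500 (u = 3*((-1*(-7) - 1*3) + 46)**2 = 3*((7 - 3) + 46)**2 = 3*(4 + 46)**2 = 3*50**2 = 3*2500 = 7500)
(((12478 + 3734) + 10134) - 7722)*(11291 + u) = (((12478 + 3734) + 10134) - 7722)*(11291 + 7500) = ((16212 + 10134) - 7722)*18791 = (26346 - 7722)*18791 = 18624*18791 = 349963584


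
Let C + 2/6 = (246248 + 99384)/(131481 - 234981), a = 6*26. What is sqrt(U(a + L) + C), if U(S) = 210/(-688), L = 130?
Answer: I*sqrt(350187365030)/296700 ≈ 1.9945*I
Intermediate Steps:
a = 156
U(S) = -105/344 (U(S) = 210*(-1/688) = -105/344)
C = -95033/25875 (C = -1/3 + (246248 + 99384)/(131481 - 234981) = -1/3 + 345632/(-103500) = -1/3 + 345632*(-1/103500) = -1/3 - 86408/25875 = -95033/25875 ≈ -3.6728)
sqrt(U(a + L) + C) = sqrt(-105/344 - 95033/25875) = sqrt(-35408227/8901000) = I*sqrt(350187365030)/296700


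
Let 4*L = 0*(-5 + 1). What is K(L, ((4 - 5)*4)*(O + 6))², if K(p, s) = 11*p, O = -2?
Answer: 0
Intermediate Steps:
L = 0 (L = (0*(-5 + 1))/4 = (0*(-4))/4 = (¼)*0 = 0)
K(L, ((4 - 5)*4)*(O + 6))² = (11*0)² = 0² = 0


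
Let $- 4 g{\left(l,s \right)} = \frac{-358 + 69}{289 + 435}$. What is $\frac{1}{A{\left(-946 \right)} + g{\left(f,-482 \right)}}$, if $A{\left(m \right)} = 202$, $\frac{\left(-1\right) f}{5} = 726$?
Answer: $\frac{2896}{585281} \approx 0.004948$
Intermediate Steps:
$f = -3630$ ($f = \left(-5\right) 726 = -3630$)
$g{\left(l,s \right)} = \frac{289}{2896}$ ($g{\left(l,s \right)} = - \frac{\left(-358 + 69\right) \frac{1}{289 + 435}}{4} = - \frac{\left(-289\right) \frac{1}{724}}{4} = \left(- \frac{1}{4}\right) \left(- \frac{289}{724}\right) = \frac{289}{2896}$)
$\frac{1}{A{\left(-946 \right)} + g{\left(f,-482 \right)}} = \frac{1}{202 + \frac{289}{2896}} = \frac{1}{\frac{585281}{2896}} = \frac{2896}{585281}$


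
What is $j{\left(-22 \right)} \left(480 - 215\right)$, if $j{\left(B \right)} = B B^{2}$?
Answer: $-2821720$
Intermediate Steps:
$j{\left(B \right)} = B^{3}$
$j{\left(-22 \right)} \left(480 - 215\right) = \left(-22\right)^{3} \left(480 - 215\right) = \left(-10648\right) 265 = -2821720$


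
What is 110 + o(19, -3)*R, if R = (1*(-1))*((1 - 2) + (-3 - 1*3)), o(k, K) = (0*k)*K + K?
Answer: 89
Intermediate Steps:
o(k, K) = K (o(k, K) = 0*K + K = 0 + K = K)
R = 7 (R = -(-1 + (-3 - 3)) = -(-1 - 6) = -1*(-7) = 7)
110 + o(19, -3)*R = 110 - 3*7 = 110 - 21 = 89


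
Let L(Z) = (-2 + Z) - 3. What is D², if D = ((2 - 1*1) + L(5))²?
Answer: 1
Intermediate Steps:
L(Z) = -5 + Z
D = 1 (D = ((2 - 1*1) + (-5 + 5))² = ((2 - 1) + 0)² = (1 + 0)² = 1² = 1)
D² = 1² = 1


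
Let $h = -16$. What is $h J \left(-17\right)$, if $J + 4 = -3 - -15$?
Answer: $2176$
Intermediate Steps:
$J = 8$ ($J = -4 - -12 = -4 + \left(-3 + 15\right) = -4 + 12 = 8$)
$h J \left(-17\right) = \left(-16\right) 8 \left(-17\right) = \left(-128\right) \left(-17\right) = 2176$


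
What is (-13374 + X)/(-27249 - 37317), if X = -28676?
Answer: 21025/32283 ≈ 0.65127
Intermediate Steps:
(-13374 + X)/(-27249 - 37317) = (-13374 - 28676)/(-27249 - 37317) = -42050/(-64566) = -42050*(-1/64566) = 21025/32283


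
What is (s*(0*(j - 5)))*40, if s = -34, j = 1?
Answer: 0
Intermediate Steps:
(s*(0*(j - 5)))*40 = -0*(1 - 5)*40 = -0*(-4)*40 = -34*0*40 = 0*40 = 0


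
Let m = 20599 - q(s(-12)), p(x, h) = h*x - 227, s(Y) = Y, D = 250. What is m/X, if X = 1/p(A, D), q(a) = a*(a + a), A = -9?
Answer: -50310347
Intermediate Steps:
q(a) = 2*a**2 (q(a) = a*(2*a) = 2*a**2)
p(x, h) = -227 + h*x
m = 20311 (m = 20599 - 2*(-12)**2 = 20599 - 2*144 = 20599 - 1*288 = 20599 - 288 = 20311)
X = -1/2477 (X = 1/(-227 + 250*(-9)) = 1/(-227 - 2250) = 1/(-2477) = -1/2477 ≈ -0.00040371)
m/X = 20311/(-1/2477) = 20311*(-2477) = -50310347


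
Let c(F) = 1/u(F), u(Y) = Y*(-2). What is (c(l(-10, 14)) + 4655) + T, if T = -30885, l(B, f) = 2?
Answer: -104921/4 ≈ -26230.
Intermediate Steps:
u(Y) = -2*Y
c(F) = -1/(2*F) (c(F) = 1/(-2*F) = -1/(2*F))
(c(l(-10, 14)) + 4655) + T = (-1/2/2 + 4655) - 30885 = (-1/2*1/2 + 4655) - 30885 = (-1/4 + 4655) - 30885 = 18619/4 - 30885 = -104921/4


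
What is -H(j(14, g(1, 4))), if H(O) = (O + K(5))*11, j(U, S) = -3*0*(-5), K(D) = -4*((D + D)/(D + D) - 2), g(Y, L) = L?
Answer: -44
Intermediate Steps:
K(D) = 4 (K(D) = -4*((2*D)/((2*D)) - 2) = -4*((2*D)*(1/(2*D)) - 2) = -4*(1 - 2) = -4*(-1) = 4)
j(U, S) = 0 (j(U, S) = 0*(-5) = 0)
H(O) = 44 + 11*O (H(O) = (O + 4)*11 = (4 + O)*11 = 44 + 11*O)
-H(j(14, g(1, 4))) = -(44 + 11*0) = -(44 + 0) = -1*44 = -44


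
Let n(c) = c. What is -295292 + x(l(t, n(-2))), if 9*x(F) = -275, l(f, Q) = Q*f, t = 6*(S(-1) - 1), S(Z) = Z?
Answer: -2657903/9 ≈ -2.9532e+5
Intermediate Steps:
t = -12 (t = 6*(-1 - 1) = 6*(-2) = -12)
x(F) = -275/9 (x(F) = (1/9)*(-275) = -275/9)
-295292 + x(l(t, n(-2))) = -295292 - 275/9 = -2657903/9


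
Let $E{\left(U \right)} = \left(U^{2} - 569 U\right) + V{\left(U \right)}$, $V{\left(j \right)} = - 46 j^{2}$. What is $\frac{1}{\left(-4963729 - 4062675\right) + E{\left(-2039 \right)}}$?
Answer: $- \frac{1}{194954658} \approx -5.1294 \cdot 10^{-9}$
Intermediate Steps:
$E{\left(U \right)} = - 569 U - 45 U^{2}$ ($E{\left(U \right)} = \left(U^{2} - 569 U\right) - 46 U^{2} = - 569 U - 45 U^{2}$)
$\frac{1}{\left(-4963729 - 4062675\right) + E{\left(-2039 \right)}} = \frac{1}{\left(-4963729 - 4062675\right) - 2039 \left(-569 - -91755\right)} = \frac{1}{-9026404 - 2039 \left(-569 + 91755\right)} = \frac{1}{-9026404 - 185928254} = \frac{1}{-194954658} = - \frac{1}{194954658}$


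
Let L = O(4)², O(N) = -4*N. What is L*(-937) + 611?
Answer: -239261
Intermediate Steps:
L = 256 (L = (-4*4)² = (-16)² = 256)
L*(-937) + 611 = 256*(-937) + 611 = -239872 + 611 = -239261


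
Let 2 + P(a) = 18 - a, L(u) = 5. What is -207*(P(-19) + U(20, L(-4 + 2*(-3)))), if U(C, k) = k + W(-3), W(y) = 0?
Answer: -8280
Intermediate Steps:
P(a) = 16 - a (P(a) = -2 + (18 - a) = 16 - a)
U(C, k) = k (U(C, k) = k + 0 = k)
-207*(P(-19) + U(20, L(-4 + 2*(-3)))) = -207*((16 - 1*(-19)) + 5) = -207*((16 + 19) + 5) = -207*(35 + 5) = -207*40 = -8280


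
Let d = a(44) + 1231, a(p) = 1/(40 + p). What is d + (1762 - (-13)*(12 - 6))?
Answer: 257965/84 ≈ 3071.0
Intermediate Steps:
d = 103405/84 (d = 1/(40 + 44) + 1231 = 1/84 + 1231 = 103405/84 ≈ 1231.0)
d + (1762 - (-13)*(12 - 6)) = 103405/84 + (1762 - (-13)*(12 - 6)) = 103405/84 + (1762 - (-13)*6) = 103405/84 + (1762 - 1*(-78)) = 103405/84 + (1762 + 78) = 103405/84 + 1840 = 257965/84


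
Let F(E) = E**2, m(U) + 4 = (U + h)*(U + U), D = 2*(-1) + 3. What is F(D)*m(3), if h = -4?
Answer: -10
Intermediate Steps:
D = 1 (D = -2 + 3 = 1)
m(U) = -4 + 2*U*(-4 + U) (m(U) = -4 + (U - 4)*(U + U) = -4 + (-4 + U)*(2*U) = -4 + 2*U*(-4 + U))
F(D)*m(3) = 1**2*(-4 - 8*3 + 2*3**2) = 1*(-4 - 24 + 2*9) = 1*(-4 - 24 + 18) = 1*(-10) = -10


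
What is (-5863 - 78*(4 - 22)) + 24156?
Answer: 19697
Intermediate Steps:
(-5863 - 78*(4 - 22)) + 24156 = (-5863 - 78*(-18)) + 24156 = (-5863 + 1404) + 24156 = -4459 + 24156 = 19697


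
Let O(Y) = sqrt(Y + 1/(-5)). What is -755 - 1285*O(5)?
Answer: -755 - 514*sqrt(30) ≈ -3570.3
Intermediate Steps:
O(Y) = sqrt(-1/5 + Y) (O(Y) = sqrt(Y - 1/5) = sqrt(-1/5 + Y))
-755 - 1285*O(5) = -755 - 257*sqrt(-5 + 25*5) = -755 - 257*sqrt(-5 + 125) = -755 - 257*sqrt(120) = -755 - 257*2*sqrt(30) = -755 - 514*sqrt(30)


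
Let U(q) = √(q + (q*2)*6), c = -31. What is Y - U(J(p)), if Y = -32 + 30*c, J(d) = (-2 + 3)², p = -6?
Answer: -962 - √13 ≈ -965.61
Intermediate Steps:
J(d) = 1 (J(d) = 1² = 1)
Y = -962 (Y = -32 + 30*(-31) = -32 - 930 = -962)
U(q) = √13*√q (U(q) = √(q + (2*q)*6) = √(q + 12*q) = √(13*q) = √13*√q)
Y - U(J(p)) = -962 - √13*√1 = -962 - √13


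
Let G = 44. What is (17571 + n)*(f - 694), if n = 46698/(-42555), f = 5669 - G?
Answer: 1228948539239/14185 ≈ 8.6637e+7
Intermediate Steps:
f = 5625 (f = 5669 - 1*44 = 5669 - 44 = 5625)
n = -15566/14185 (n = 46698*(-1/42555) = -15566/14185 ≈ -1.0974)
(17571 + n)*(f - 694) = (17571 - 15566/14185)*(5625 - 694) = (249229069/14185)*4931 = 1228948539239/14185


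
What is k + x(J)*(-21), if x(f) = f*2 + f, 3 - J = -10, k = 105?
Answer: -714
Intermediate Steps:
J = 13 (J = 3 - 1*(-10) = 3 + 10 = 13)
x(f) = 3*f (x(f) = 2*f + f = 3*f)
k + x(J)*(-21) = 105 + (3*13)*(-21) = 105 + 39*(-21) = 105 - 819 = -714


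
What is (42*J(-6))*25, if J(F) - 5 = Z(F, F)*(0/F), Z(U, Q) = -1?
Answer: 5250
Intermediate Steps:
J(F) = 5 (J(F) = 5 - 0/F = 5 - 1*0 = 5 + 0 = 5)
(42*J(-6))*25 = (42*5)*25 = 210*25 = 5250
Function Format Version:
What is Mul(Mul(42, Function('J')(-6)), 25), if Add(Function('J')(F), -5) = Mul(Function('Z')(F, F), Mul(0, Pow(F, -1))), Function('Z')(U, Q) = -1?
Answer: 5250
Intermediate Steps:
Function('J')(F) = 5 (Function('J')(F) = Add(5, Mul(-1, Mul(0, Pow(F, -1)))) = Add(5, Mul(-1, 0)) = Add(5, 0) = 5)
Mul(Mul(42, Function('J')(-6)), 25) = Mul(Mul(42, 5), 25) = Mul(210, 25) = 5250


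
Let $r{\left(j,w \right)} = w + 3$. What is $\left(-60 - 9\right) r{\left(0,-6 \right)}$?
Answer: $207$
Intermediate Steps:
$r{\left(j,w \right)} = 3 + w$
$\left(-60 - 9\right) r{\left(0,-6 \right)} = \left(-60 - 9\right) \left(3 - 6\right) = \left(-69\right) \left(-3\right) = 207$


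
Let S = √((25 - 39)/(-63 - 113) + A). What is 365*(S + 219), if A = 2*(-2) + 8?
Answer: 79935 + 365*√7898/44 ≈ 80672.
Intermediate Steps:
A = 4 (A = -4 + 8 = 4)
S = √7898/44 (S = √((25 - 39)/(-63 - 113) + 4) = √(-14/(-176) + 4) = √(-14*(-1/176) + 4) = √(7/88 + 4) = √(359/88) = √7898/44 ≈ 2.0198)
365*(S + 219) = 365*(√7898/44 + 219) = 365*(219 + √7898/44) = 79935 + 365*√7898/44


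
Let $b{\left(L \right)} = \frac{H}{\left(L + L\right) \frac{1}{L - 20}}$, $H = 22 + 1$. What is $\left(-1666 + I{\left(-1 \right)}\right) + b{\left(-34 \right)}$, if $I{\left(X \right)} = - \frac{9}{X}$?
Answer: $- \frac{55717}{34} \approx -1638.7$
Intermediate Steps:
$H = 23$
$b{\left(L \right)} = \frac{23 \left(-20 + L\right)}{2 L}$ ($b{\left(L \right)} = \frac{23}{\left(L + L\right) \frac{1}{L - 20}} = \frac{23}{2 L \frac{1}{-20 + L}} = 23 \frac{-20 + L}{2 L} = \frac{23 \left(-20 + L\right)}{2 L}$)
$\left(-1666 + I{\left(-1 \right)}\right) + b{\left(-34 \right)} = \left(-1666 - \frac{9}{-1}\right) + \left(\frac{23}{2} - \frac{230}{-34}\right) = \left(-1666 - -9\right) + \left(\frac{23}{2} - - \frac{115}{17}\right) = \left(-1666 + 9\right) + \left(\frac{23}{2} + \frac{115}{17}\right) = -1657 + \frac{621}{34} = - \frac{55717}{34}$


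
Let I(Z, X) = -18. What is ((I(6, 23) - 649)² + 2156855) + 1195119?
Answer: 3796863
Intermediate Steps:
((I(6, 23) - 649)² + 2156855) + 1195119 = ((-18 - 649)² + 2156855) + 1195119 = ((-667)² + 2156855) + 1195119 = (444889 + 2156855) + 1195119 = 2601744 + 1195119 = 3796863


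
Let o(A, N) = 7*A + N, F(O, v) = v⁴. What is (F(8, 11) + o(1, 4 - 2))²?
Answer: 214622500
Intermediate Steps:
o(A, N) = N + 7*A
(F(8, 11) + o(1, 4 - 2))² = (11⁴ + ((4 - 2) + 7*1))² = (14641 + (2 + 7))² = (14641 + 9)² = 14650² = 214622500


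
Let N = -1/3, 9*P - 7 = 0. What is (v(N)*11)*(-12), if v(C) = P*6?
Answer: -616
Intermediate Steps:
P = 7/9 (P = 7/9 + (1/9)*0 = 7/9 + 0 = 7/9 ≈ 0.77778)
N = -1/3 (N = -1*1/3 = -1/3 ≈ -0.33333)
v(C) = 14/3 (v(C) = (7/9)*6 = 14/3)
(v(N)*11)*(-12) = ((14/3)*11)*(-12) = (154/3)*(-12) = -616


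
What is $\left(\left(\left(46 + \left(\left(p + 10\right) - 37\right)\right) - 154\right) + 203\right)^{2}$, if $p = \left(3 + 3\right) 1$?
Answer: $5476$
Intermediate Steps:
$p = 6$ ($p = 6 \cdot 1 = 6$)
$\left(\left(\left(46 + \left(\left(p + 10\right) - 37\right)\right) - 154\right) + 203\right)^{2} = \left(\left(\left(46 + \left(\left(6 + 10\right) - 37\right)\right) - 154\right) + 203\right)^{2} = \left(\left(\left(46 + \left(16 - 37\right)\right) - 154\right) + 203\right)^{2} = \left(\left(\left(46 - 21\right) - 154\right) + 203\right)^{2} = \left(\left(25 - 154\right) + 203\right)^{2} = \left(-129 + 203\right)^{2} = 74^{2} = 5476$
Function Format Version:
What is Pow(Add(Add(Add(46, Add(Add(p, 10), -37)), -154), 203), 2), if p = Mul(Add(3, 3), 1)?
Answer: 5476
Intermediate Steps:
p = 6 (p = Mul(6, 1) = 6)
Pow(Add(Add(Add(46, Add(Add(p, 10), -37)), -154), 203), 2) = Pow(Add(Add(Add(46, Add(Add(6, 10), -37)), -154), 203), 2) = Pow(Add(Add(Add(46, Add(16, -37)), -154), 203), 2) = Pow(Add(Add(Add(46, -21), -154), 203), 2) = Pow(Add(Add(25, -154), 203), 2) = Pow(Add(-129, 203), 2) = Pow(74, 2) = 5476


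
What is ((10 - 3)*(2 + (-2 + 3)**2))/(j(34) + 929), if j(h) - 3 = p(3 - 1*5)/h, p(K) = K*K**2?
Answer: 119/5280 ≈ 0.022538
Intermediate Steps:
p(K) = K**3
j(h) = 3 - 8/h (j(h) = 3 + (3 - 1*5)**3/h = 3 + (3 - 5)**3/h = 3 + (-2)**3/h = 3 - 8/h)
((10 - 3)*(2 + (-2 + 3)**2))/(j(34) + 929) = ((10 - 3)*(2 + (-2 + 3)**2))/((3 - 8/34) + 929) = (7*(2 + 1**2))/((3 - 8*1/34) + 929) = (7*(2 + 1))/((3 - 4/17) + 929) = (7*3)/(47/17 + 929) = 21/(15840/17) = 21*(17/15840) = 119/5280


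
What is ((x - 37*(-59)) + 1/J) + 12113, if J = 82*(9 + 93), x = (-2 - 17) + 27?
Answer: 119638657/8364 ≈ 14304.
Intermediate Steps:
x = 8 (x = -19 + 27 = 8)
J = 8364 (J = 82*102 = 8364)
((x - 37*(-59)) + 1/J) + 12113 = ((8 - 37*(-59)) + 1/8364) + 12113 = ((8 + 2183) + 1/8364) + 12113 = (2191 + 1/8364) + 12113 = 18325525/8364 + 12113 = 119638657/8364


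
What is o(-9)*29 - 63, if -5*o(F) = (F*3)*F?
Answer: -7362/5 ≈ -1472.4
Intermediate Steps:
o(F) = -3*F**2/5 (o(F) = -F*3*F/5 = -3*F*F/5 = -3*F**2/5)
o(-9)*29 - 63 = -3/5*(-9)**2*29 - 63 = -3/5*81*29 - 63 = -243/5*29 - 63 = -7047/5 - 63 = -7362/5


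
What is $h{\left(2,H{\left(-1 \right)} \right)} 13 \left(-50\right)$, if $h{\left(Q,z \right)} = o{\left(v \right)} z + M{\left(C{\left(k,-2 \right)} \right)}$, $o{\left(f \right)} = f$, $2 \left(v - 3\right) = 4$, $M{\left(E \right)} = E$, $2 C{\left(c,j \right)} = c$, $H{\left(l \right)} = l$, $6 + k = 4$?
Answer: $3900$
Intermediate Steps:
$k = -2$ ($k = -6 + 4 = -2$)
$C{\left(c,j \right)} = \frac{c}{2}$
$v = 5$ ($v = 3 + \frac{1}{2} \cdot 4 = 3 + 2 = 5$)
$h{\left(Q,z \right)} = -1 + 5 z$ ($h{\left(Q,z \right)} = 5 z + \frac{1}{2} \left(-2\right) = 5 z - 1 = -1 + 5 z$)
$h{\left(2,H{\left(-1 \right)} \right)} 13 \left(-50\right) = \left(-1 + 5 \left(-1\right)\right) 13 \left(-50\right) = \left(-1 - 5\right) 13 \left(-50\right) = \left(-6\right) 13 \left(-50\right) = \left(-78\right) \left(-50\right) = 3900$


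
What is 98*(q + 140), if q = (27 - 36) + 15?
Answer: 14308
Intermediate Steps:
q = 6 (q = -9 + 15 = 6)
98*(q + 140) = 98*(6 + 140) = 98*146 = 14308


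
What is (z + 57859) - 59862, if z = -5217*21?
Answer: -111560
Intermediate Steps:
z = -109557
(z + 57859) - 59862 = (-109557 + 57859) - 59862 = -51698 - 59862 = -111560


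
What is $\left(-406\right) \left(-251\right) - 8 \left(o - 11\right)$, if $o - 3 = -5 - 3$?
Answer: $102034$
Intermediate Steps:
$o = -5$ ($o = 3 - 8 = -5$)
$\left(-406\right) \left(-251\right) - 8 \left(o - 11\right) = \left(-406\right) \left(-251\right) - 8 \left(-5 - 11\right) = 101906 - -128 = 101906 + 128 = 102034$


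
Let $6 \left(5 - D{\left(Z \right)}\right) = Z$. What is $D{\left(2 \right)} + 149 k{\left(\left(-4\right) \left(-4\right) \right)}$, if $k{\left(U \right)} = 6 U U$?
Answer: $\frac{686606}{3} \approx 2.2887 \cdot 10^{5}$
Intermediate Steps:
$D{\left(Z \right)} = 5 - \frac{Z}{6}$
$k{\left(U \right)} = 6 U^{2}$
$D{\left(2 \right)} + 149 k{\left(\left(-4\right) \left(-4\right) \right)} = \left(5 - \frac{1}{3}\right) + 149 \cdot 6 \left(\left(-4\right) \left(-4\right)\right)^{2} = \left(5 - \frac{1}{3}\right) + 149 \cdot 6 \cdot 16^{2} = \frac{14}{3} + 149 \cdot 6 \cdot 256 = \frac{14}{3} + 149 \cdot 1536 = \frac{14}{3} + 228864 = \frac{686606}{3}$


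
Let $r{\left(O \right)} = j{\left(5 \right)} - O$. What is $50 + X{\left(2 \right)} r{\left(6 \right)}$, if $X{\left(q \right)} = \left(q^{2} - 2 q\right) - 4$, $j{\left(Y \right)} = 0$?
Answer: $74$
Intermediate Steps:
$X{\left(q \right)} = -4 + q^{2} - 2 q$
$r{\left(O \right)} = - O$ ($r{\left(O \right)} = 0 - O = - O$)
$50 + X{\left(2 \right)} r{\left(6 \right)} = 50 + \left(-4 + 2^{2} - 4\right) \left(\left(-1\right) 6\right) = 50 + \left(-4 + 4 - 4\right) \left(-6\right) = 50 - -24 = 50 + 24 = 74$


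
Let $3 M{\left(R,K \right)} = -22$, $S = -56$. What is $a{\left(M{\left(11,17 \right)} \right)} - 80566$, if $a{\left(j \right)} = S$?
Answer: $-80622$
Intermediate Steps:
$M{\left(R,K \right)} = - \frac{22}{3}$ ($M{\left(R,K \right)} = \frac{1}{3} \left(-22\right) = - \frac{22}{3}$)
$a{\left(j \right)} = -56$
$a{\left(M{\left(11,17 \right)} \right)} - 80566 = -56 - 80566 = -80622$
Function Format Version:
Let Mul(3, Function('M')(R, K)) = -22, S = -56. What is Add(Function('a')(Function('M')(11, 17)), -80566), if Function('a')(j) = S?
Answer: -80622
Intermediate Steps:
Function('M')(R, K) = Rational(-22, 3) (Function('M')(R, K) = Mul(Rational(1, 3), -22) = Rational(-22, 3))
Function('a')(j) = -56
Add(Function('a')(Function('M')(11, 17)), -80566) = Add(-56, -80566) = -80622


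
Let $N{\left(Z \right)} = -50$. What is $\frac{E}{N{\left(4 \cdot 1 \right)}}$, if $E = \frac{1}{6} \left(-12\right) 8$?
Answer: $\frac{8}{25} \approx 0.32$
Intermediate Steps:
$E = -16$ ($E = \frac{1}{6} \left(-12\right) 8 = \left(-2\right) 8 = -16$)
$\frac{E}{N{\left(4 \cdot 1 \right)}} = - \frac{16}{-50} = \left(-16\right) \left(- \frac{1}{50}\right) = \frac{8}{25}$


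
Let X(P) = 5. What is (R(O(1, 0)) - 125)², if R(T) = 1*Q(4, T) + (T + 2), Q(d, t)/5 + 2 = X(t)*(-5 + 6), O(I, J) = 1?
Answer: 11449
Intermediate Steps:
Q(d, t) = 15 (Q(d, t) = -10 + 5*(5*(-5 + 6)) = -10 + 5*(5*1) = -10 + 5*5 = -10 + 25 = 15)
R(T) = 17 + T (R(T) = 1*15 + (T + 2) = 15 + (2 + T) = 17 + T)
(R(O(1, 0)) - 125)² = ((17 + 1) - 125)² = (18 - 125)² = (-107)² = 11449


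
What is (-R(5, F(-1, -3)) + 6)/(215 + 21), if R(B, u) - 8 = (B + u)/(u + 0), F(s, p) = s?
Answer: 1/118 ≈ 0.0084746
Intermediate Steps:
R(B, u) = 8 + (B + u)/u (R(B, u) = 8 + (B + u)/(u + 0) = 8 + (B + u)/u)
(-R(5, F(-1, -3)) + 6)/(215 + 21) = (-(9 + 5/(-1)) + 6)/(215 + 21) = (-(9 + 5*(-1)) + 6)/236 = (-(9 - 5) + 6)/236 = (-1*4 + 6)/236 = (-4 + 6)/236 = (1/236)*2 = 1/118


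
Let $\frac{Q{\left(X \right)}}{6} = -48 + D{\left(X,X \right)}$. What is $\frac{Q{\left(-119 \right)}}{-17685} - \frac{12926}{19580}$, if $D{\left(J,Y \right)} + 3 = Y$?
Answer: $- \frac{6954157}{11542410} \approx -0.60249$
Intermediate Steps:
$D{\left(J,Y \right)} = -3 + Y$
$Q{\left(X \right)} = -306 + 6 X$ ($Q{\left(X \right)} = 6 \left(-48 + \left(-3 + X\right)\right) = 6 \left(-51 + X\right) = -306 + 6 X$)
$\frac{Q{\left(-119 \right)}}{-17685} - \frac{12926}{19580} = \frac{-306 + 6 \left(-119\right)}{-17685} - \frac{12926}{19580} = \left(-306 - 714\right) \left(- \frac{1}{17685}\right) - \frac{6463}{9790} = \left(-1020\right) \left(- \frac{1}{17685}\right) - \frac{6463}{9790} = \frac{68}{1179} - \frac{6463}{9790} = - \frac{6954157}{11542410}$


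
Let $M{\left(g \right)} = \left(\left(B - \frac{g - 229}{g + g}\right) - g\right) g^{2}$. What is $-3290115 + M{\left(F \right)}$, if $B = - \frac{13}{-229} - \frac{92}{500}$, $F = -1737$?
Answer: $\frac{149864501150877}{28625} \approx 5.2354 \cdot 10^{9}$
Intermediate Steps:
$B = - \frac{3642}{28625}$ ($B = \left(-13\right) \left(- \frac{1}{229}\right) - \frac{23}{125} = \frac{13}{229} - \frac{23}{125} = - \frac{3642}{28625} \approx -0.12723$)
$M{\left(g \right)} = g^{2} \left(- \frac{3642}{28625} - g - \frac{-229 + g}{2 g}\right)$ ($M{\left(g \right)} = \left(\left(- \frac{3642}{28625} - \frac{g - 229}{g + g}\right) - g\right) g^{2} = \left(\left(- \frac{3642}{28625} - \frac{-229 + g}{2 g}\right) - g\right) g^{2} = \left(- \frac{3642}{28625} - g - \frac{-229 + g}{2 g}\right) g^{2} = g^{2} \left(- \frac{3642}{28625} - g - \frac{-229 + g}{2 g}\right)$)
$-3290115 + M{\left(F \right)} = -3290115 + \frac{1}{57250} \left(-1737\right) \left(6555125 - 57250 \left(-1737\right)^{2} - -62373933\right) = -3290115 + \frac{1}{57250} \left(-1737\right) \left(6555125 - 172732925250 + 62373933\right) = -3290115 + \frac{1}{57250} \left(-1737\right) \left(-172663996192\right) = -3290115 + \frac{149958680692752}{28625} = \frac{149864501150877}{28625}$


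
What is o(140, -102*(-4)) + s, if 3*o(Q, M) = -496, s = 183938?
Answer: 551318/3 ≈ 1.8377e+5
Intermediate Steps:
o(Q, M) = -496/3 (o(Q, M) = (⅓)*(-496) = -496/3)
o(140, -102*(-4)) + s = -496/3 + 183938 = 551318/3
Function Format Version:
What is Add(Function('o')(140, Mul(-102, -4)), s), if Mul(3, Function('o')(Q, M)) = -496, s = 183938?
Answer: Rational(551318, 3) ≈ 1.8377e+5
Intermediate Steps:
Function('o')(Q, M) = Rational(-496, 3) (Function('o')(Q, M) = Mul(Rational(1, 3), -496) = Rational(-496, 3))
Add(Function('o')(140, Mul(-102, -4)), s) = Add(Rational(-496, 3), 183938) = Rational(551318, 3)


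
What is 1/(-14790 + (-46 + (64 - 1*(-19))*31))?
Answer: -1/12263 ≈ -8.1546e-5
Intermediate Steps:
1/(-14790 + (-46 + (64 - 1*(-19))*31)) = 1/(-14790 + (-46 + (64 + 19)*31)) = 1/(-14790 + (-46 + 83*31)) = 1/(-14790 + (-46 + 2573)) = 1/(-14790 + 2527) = 1/(-12263) = -1/12263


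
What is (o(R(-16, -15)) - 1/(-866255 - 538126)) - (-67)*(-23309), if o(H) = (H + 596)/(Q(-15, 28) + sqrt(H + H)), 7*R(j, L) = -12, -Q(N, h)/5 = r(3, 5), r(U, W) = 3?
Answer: -89924513864122/57579621 - 640*I*sqrt(42)/861 ≈ -1.5617e+6 - 4.8173*I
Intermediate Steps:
Q(N, h) = -15 (Q(N, h) = -5*3 = -15)
R(j, L) = -12/7 (R(j, L) = (1/7)*(-12) = -12/7)
o(H) = (596 + H)/(-15 + sqrt(2)*sqrt(H)) (o(H) = (H + 596)/(-15 + sqrt(H + H)) = (596 + H)/(-15 + sqrt(2*H)) = (596 + H)/(-15 + sqrt(2)*sqrt(H)))
(o(R(-16, -15)) - 1/(-866255 - 538126)) - (-67)*(-23309) = ((596 - 12/7)/(-15 + sqrt(2)*sqrt(-12/7)) - 1/(-866255 - 538126)) - (-67)*(-23309) = ((4160/7)/(-15 + sqrt(2)*(2*I*sqrt(21)/7)) - 1/(-1404381)) - 1*1561703 = ((4160/7)/(-15 + 2*I*sqrt(42)/7) - 1*(-1/1404381)) - 1561703 = (4160/(7*(-15 + 2*I*sqrt(42)/7)) + 1/1404381) - 1561703 = (1/1404381 + 4160/(7*(-15 + 2*I*sqrt(42)/7))) - 1561703 = -2193226020842/1404381 + 4160/(7*(-15 + 2*I*sqrt(42)/7))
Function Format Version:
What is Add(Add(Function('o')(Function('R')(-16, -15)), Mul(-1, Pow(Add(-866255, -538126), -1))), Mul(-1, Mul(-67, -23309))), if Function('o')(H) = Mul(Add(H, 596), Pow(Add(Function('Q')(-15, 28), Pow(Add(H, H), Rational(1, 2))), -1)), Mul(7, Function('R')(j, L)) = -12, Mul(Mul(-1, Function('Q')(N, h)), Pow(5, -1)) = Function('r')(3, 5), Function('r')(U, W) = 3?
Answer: Add(Rational(-89924513864122, 57579621), Mul(Rational(-640, 861), I, Pow(42, Rational(1, 2)))) ≈ Add(-1.5617e+6, Mul(-4.8173, I))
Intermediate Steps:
Function('Q')(N, h) = -15 (Function('Q')(N, h) = Mul(-5, 3) = -15)
Function('R')(j, L) = Rational(-12, 7) (Function('R')(j, L) = Mul(Rational(1, 7), -12) = Rational(-12, 7))
Function('o')(H) = Mul(Pow(Add(-15, Mul(Pow(2, Rational(1, 2)), Pow(H, Rational(1, 2)))), -1), Add(596, H)) (Function('o')(H) = Mul(Add(H, 596), Pow(Add(-15, Pow(Add(H, H), Rational(1, 2))), -1)) = Mul(Add(596, H), Pow(Add(-15, Pow(Mul(2, H), Rational(1, 2))), -1)) = Mul(Add(596, H), Pow(Add(-15, Mul(Pow(2, Rational(1, 2)), Pow(H, Rational(1, 2)))), -1)) = Mul(Pow(Add(-15, Mul(Pow(2, Rational(1, 2)), Pow(H, Rational(1, 2)))), -1), Add(596, H)))
Add(Add(Function('o')(Function('R')(-16, -15)), Mul(-1, Pow(Add(-866255, -538126), -1))), Mul(-1, Mul(-67, -23309))) = Add(Add(Mul(Pow(Add(-15, Mul(Pow(2, Rational(1, 2)), Pow(Rational(-12, 7), Rational(1, 2)))), -1), Add(596, Rational(-12, 7))), Mul(-1, Pow(Add(-866255, -538126), -1))), Mul(-1, Mul(-67, -23309))) = Add(Add(Mul(Pow(Add(-15, Mul(Pow(2, Rational(1, 2)), Mul(Rational(2, 7), I, Pow(21, Rational(1, 2))))), -1), Rational(4160, 7)), Mul(-1, Pow(-1404381, -1))), Mul(-1, 1561703)) = Add(Add(Mul(Pow(Add(-15, Mul(Rational(2, 7), I, Pow(42, Rational(1, 2)))), -1), Rational(4160, 7)), Mul(-1, Rational(-1, 1404381))), -1561703) = Add(Add(Mul(Rational(4160, 7), Pow(Add(-15, Mul(Rational(2, 7), I, Pow(42, Rational(1, 2)))), -1)), Rational(1, 1404381)), -1561703) = Add(Add(Rational(1, 1404381), Mul(Rational(4160, 7), Pow(Add(-15, Mul(Rational(2, 7), I, Pow(42, Rational(1, 2)))), -1))), -1561703) = Add(Rational(-2193226020842, 1404381), Mul(Rational(4160, 7), Pow(Add(-15, Mul(Rational(2, 7), I, Pow(42, Rational(1, 2)))), -1)))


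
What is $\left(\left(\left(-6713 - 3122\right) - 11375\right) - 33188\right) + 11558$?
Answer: $-42840$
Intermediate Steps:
$\left(\left(\left(-6713 - 3122\right) - 11375\right) - 33188\right) + 11558 = \left(\left(-9835 - 11375\right) - 33188\right) + 11558 = \left(-21210 - 33188\right) + 11558 = -54398 + 11558 = -42840$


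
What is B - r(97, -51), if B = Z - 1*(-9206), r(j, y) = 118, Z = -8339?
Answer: 749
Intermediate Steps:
B = 867 (B = -8339 - 1*(-9206) = -8339 + 9206 = 867)
B - r(97, -51) = 867 - 1*118 = 867 - 118 = 749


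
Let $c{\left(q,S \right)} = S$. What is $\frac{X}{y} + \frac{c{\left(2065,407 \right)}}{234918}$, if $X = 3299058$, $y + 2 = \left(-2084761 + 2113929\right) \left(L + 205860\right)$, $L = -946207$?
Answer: $\frac{4006964750521}{2536461480421782} \approx 0.0015797$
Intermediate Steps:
$y = -21594441298$ ($y = -2 + \left(-2084761 + 2113929\right) \left(-946207 + 205860\right) = -2 + 29168 \left(-740347\right) = -2 - 21594441296 = -21594441298$)
$\frac{X}{y} + \frac{c{\left(2065,407 \right)}}{234918} = \frac{3299058}{-21594441298} + \frac{407}{234918} = 3299058 \left(- \frac{1}{21594441298}\right) + 407 \cdot \frac{1}{234918} = - \frac{1649529}{10797220649} + \frac{407}{234918} = \frac{4006964750521}{2536461480421782}$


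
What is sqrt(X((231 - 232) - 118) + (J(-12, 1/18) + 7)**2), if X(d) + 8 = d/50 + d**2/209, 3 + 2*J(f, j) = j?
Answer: sqrt(124447465153)/37620 ≈ 9.3772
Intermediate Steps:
J(f, j) = -3/2 + j/2
X(d) = -8 + d/50 + d**2/209 (X(d) = -8 + (d/50 + d**2/209) = -8 + d/50 + d**2/209)
sqrt(X((231 - 232) - 118) + (J(-12, 1/18) + 7)**2) = sqrt((-8 + ((231 - 232) - 118)/50 + ((231 - 232) - 118)**2/209) + ((-3/2 + (1/18)/2) + 7)**2) = sqrt((-8 + (-1 - 118)/50 + (-1 - 118)**2/209) + ((-3/2 + (1*(1/18))/2) + 7)**2) = sqrt((-8 + (1/50)*(-119) + (1/209)*(-119)**2) + ((-3/2 + (1/2)*(1/18)) + 7)**2) = sqrt((-8 - 119/50 + (1/209)*14161) + ((-3/2 + 1/36) + 7)**2) = sqrt((-8 - 119/50 + 14161/209) + (-53/36 + 7)**2) = sqrt(599579/10450 + (199/36)**2) = sqrt(599579/10450 + 39601/1296) = sqrt(595442417/6771600) = sqrt(124447465153)/37620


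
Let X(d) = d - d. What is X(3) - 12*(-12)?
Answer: 144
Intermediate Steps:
X(d) = 0
X(3) - 12*(-12) = 0 - 12*(-12) = 0 + 144 = 144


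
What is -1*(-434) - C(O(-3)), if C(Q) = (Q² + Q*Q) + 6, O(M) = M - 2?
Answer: 378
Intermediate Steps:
O(M) = -2 + M
C(Q) = 6 + 2*Q² (C(Q) = (Q² + Q²) + 6 = 2*Q² + 6 = 6 + 2*Q²)
-1*(-434) - C(O(-3)) = -1*(-434) - (6 + 2*(-2 - 3)²) = 434 - (6 + 2*(-5)²) = 434 - (6 + 2*25) = 434 - (6 + 50) = 434 - 1*56 = 434 - 56 = 378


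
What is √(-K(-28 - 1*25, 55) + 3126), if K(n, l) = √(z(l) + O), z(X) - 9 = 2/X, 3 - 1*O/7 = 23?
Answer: √(9456150 - 2695*I*√165)/55 ≈ 55.911 - 0.10234*I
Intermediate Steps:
O = -140 (O = 21 - 7*23 = 21 - 161 = -140)
z(X) = 9 + 2/X
K(n, l) = √(-131 + 2/l) (K(n, l) = √((9 + 2/l) - 140) = √(-131 + 2/l))
√(-K(-28 - 1*25, 55) + 3126) = √(-√(-131 + 2/55) + 3126) = √(-√(-7203/55) + 3126) = √(-49*I*√165/55 + 3126) = √(3126 - 49*I*√165/55)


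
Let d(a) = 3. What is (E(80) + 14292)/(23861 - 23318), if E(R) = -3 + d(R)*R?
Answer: 4843/181 ≈ 26.757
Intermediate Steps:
E(R) = -3 + 3*R
(E(80) + 14292)/(23861 - 23318) = ((-3 + 3*80) + 14292)/(23861 - 23318) = ((-3 + 240) + 14292)/543 = (237 + 14292)*(1/543) = 14529*(1/543) = 4843/181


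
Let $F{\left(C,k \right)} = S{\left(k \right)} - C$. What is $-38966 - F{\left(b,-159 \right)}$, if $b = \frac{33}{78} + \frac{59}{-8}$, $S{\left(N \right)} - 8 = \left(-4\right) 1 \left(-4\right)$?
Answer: $- \frac{4055683}{104} \approx -38997.0$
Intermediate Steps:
$S{\left(N \right)} = 24$ ($S{\left(N \right)} = 8 + \left(-4\right) 1 \left(-4\right) = 8 - -16 = 8 + 16 = 24$)
$b = - \frac{723}{104}$ ($b = 33 \cdot \frac{1}{78} + 59 \left(- \frac{1}{8}\right) = \frac{11}{26} - \frac{59}{8} = - \frac{723}{104} \approx -6.9519$)
$F{\left(C,k \right)} = 24 - C$
$-38966 - F{\left(b,-159 \right)} = -38966 - \left(24 - - \frac{723}{104}\right) = -38966 - \left(24 + \frac{723}{104}\right) = -38966 - \frac{3219}{104} = - \frac{4055683}{104}$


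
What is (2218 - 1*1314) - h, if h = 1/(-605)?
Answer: 546921/605 ≈ 904.00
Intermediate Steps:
h = -1/605 ≈ -0.0016529
(2218 - 1*1314) - h = (2218 - 1*1314) - 1*(-1/605) = (2218 - 1314) + 1/605 = 904 + 1/605 = 546921/605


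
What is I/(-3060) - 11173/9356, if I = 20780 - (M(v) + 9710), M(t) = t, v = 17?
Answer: -8600078/1789335 ≈ -4.8063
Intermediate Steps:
I = 11053 (I = 20780 - (17 + 9710) = 20780 - 1*9727 = 20780 - 9727 = 11053)
I/(-3060) - 11173/9356 = 11053/(-3060) - 11173/9356 = 11053*(-1/3060) - 11173*1/9356 = -11053/3060 - 11173/9356 = -8600078/1789335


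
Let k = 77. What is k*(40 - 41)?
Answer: -77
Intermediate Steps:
k*(40 - 41) = 77*(40 - 41) = 77*(-1) = -77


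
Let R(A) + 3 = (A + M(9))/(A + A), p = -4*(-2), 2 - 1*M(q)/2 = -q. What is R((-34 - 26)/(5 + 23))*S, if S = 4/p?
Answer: -229/60 ≈ -3.8167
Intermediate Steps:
M(q) = 4 + 2*q (M(q) = 4 - (-2)*q = 4 + 2*q)
p = 8
R(A) = -3 + (22 + A)/(2*A) (R(A) = -3 + (A + (4 + 2*9))/(A + A) = -3 + (A + (4 + 18))/((2*A)) = -3 + (A + 22)*(1/(2*A)) = -3 + (22 + A)*(1/(2*A)) = -3 + (22 + A)/(2*A))
S = ½ (S = 4/8 = 4*(⅛) = ½ ≈ 0.50000)
R((-34 - 26)/(5 + 23))*S = (-5/2 + 11/(((-34 - 26)/(5 + 23))))*(½) = (-5/2 + 11/((-60/28)))*(½) = (-5/2 + 11/((-60*1/28)))*(½) = (-5/2 + 11/(-15/7))*(½) = (-5/2 + 11*(-7/15))*(½) = (-5/2 - 77/15)*(½) = -229/30*½ = -229/60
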